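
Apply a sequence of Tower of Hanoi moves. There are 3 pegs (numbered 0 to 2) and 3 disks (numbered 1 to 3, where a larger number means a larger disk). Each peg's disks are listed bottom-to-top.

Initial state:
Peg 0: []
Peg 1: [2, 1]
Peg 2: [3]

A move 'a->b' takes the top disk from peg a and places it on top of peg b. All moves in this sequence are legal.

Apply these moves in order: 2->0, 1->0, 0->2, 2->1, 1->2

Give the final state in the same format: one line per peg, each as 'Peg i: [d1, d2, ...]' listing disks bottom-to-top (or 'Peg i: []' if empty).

After move 1 (2->0):
Peg 0: [3]
Peg 1: [2, 1]
Peg 2: []

After move 2 (1->0):
Peg 0: [3, 1]
Peg 1: [2]
Peg 2: []

After move 3 (0->2):
Peg 0: [3]
Peg 1: [2]
Peg 2: [1]

After move 4 (2->1):
Peg 0: [3]
Peg 1: [2, 1]
Peg 2: []

After move 5 (1->2):
Peg 0: [3]
Peg 1: [2]
Peg 2: [1]

Answer: Peg 0: [3]
Peg 1: [2]
Peg 2: [1]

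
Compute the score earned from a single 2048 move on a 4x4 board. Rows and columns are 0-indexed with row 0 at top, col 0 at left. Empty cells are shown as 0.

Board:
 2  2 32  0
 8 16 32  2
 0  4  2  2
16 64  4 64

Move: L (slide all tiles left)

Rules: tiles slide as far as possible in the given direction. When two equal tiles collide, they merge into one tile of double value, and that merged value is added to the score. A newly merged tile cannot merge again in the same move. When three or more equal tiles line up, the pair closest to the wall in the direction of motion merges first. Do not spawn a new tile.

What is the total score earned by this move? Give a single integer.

Slide left:
row 0: [2, 2, 32, 0] -> [4, 32, 0, 0]  score +4 (running 4)
row 1: [8, 16, 32, 2] -> [8, 16, 32, 2]  score +0 (running 4)
row 2: [0, 4, 2, 2] -> [4, 4, 0, 0]  score +4 (running 8)
row 3: [16, 64, 4, 64] -> [16, 64, 4, 64]  score +0 (running 8)
Board after move:
 4 32  0  0
 8 16 32  2
 4  4  0  0
16 64  4 64

Answer: 8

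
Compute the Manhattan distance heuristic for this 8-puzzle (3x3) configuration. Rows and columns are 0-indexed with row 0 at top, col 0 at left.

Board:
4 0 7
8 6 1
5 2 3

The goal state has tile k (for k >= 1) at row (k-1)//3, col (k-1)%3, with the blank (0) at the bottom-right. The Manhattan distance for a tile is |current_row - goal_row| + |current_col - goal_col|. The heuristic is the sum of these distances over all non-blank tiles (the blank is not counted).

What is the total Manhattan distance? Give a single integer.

Answer: 17

Derivation:
Tile 4: at (0,0), goal (1,0), distance |0-1|+|0-0| = 1
Tile 7: at (0,2), goal (2,0), distance |0-2|+|2-0| = 4
Tile 8: at (1,0), goal (2,1), distance |1-2|+|0-1| = 2
Tile 6: at (1,1), goal (1,2), distance |1-1|+|1-2| = 1
Tile 1: at (1,2), goal (0,0), distance |1-0|+|2-0| = 3
Tile 5: at (2,0), goal (1,1), distance |2-1|+|0-1| = 2
Tile 2: at (2,1), goal (0,1), distance |2-0|+|1-1| = 2
Tile 3: at (2,2), goal (0,2), distance |2-0|+|2-2| = 2
Sum: 1 + 4 + 2 + 1 + 3 + 2 + 2 + 2 = 17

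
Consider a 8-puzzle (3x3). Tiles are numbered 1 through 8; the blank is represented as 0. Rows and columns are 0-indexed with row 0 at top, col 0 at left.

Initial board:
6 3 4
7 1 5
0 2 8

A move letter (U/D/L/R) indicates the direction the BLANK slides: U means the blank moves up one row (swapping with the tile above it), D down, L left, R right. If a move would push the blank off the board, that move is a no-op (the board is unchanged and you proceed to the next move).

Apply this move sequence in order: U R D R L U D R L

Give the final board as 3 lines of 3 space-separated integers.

After move 1 (U):
6 3 4
0 1 5
7 2 8

After move 2 (R):
6 3 4
1 0 5
7 2 8

After move 3 (D):
6 3 4
1 2 5
7 0 8

After move 4 (R):
6 3 4
1 2 5
7 8 0

After move 5 (L):
6 3 4
1 2 5
7 0 8

After move 6 (U):
6 3 4
1 0 5
7 2 8

After move 7 (D):
6 3 4
1 2 5
7 0 8

After move 8 (R):
6 3 4
1 2 5
7 8 0

After move 9 (L):
6 3 4
1 2 5
7 0 8

Answer: 6 3 4
1 2 5
7 0 8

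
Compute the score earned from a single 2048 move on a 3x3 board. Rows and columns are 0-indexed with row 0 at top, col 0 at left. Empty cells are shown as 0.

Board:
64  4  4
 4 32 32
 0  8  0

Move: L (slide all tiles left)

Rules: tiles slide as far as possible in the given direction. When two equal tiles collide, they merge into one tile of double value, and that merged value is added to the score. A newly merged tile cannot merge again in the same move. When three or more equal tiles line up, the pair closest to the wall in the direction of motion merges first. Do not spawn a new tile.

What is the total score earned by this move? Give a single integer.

Answer: 72

Derivation:
Slide left:
row 0: [64, 4, 4] -> [64, 8, 0]  score +8 (running 8)
row 1: [4, 32, 32] -> [4, 64, 0]  score +64 (running 72)
row 2: [0, 8, 0] -> [8, 0, 0]  score +0 (running 72)
Board after move:
64  8  0
 4 64  0
 8  0  0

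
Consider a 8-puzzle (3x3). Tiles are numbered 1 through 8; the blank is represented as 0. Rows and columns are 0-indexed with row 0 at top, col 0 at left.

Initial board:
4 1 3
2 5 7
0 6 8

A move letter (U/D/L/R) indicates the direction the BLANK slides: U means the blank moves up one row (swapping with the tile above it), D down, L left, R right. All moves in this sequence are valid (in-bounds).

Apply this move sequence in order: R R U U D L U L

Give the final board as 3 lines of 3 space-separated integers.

After move 1 (R):
4 1 3
2 5 7
6 0 8

After move 2 (R):
4 1 3
2 5 7
6 8 0

After move 3 (U):
4 1 3
2 5 0
6 8 7

After move 4 (U):
4 1 0
2 5 3
6 8 7

After move 5 (D):
4 1 3
2 5 0
6 8 7

After move 6 (L):
4 1 3
2 0 5
6 8 7

After move 7 (U):
4 0 3
2 1 5
6 8 7

After move 8 (L):
0 4 3
2 1 5
6 8 7

Answer: 0 4 3
2 1 5
6 8 7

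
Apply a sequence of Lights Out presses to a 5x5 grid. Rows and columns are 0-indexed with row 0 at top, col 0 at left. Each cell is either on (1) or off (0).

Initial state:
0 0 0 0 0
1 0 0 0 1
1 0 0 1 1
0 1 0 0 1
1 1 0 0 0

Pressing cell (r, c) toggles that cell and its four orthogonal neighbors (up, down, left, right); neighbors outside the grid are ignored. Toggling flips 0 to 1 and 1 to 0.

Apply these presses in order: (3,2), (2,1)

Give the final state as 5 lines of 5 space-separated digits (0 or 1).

After press 1 at (3,2):
0 0 0 0 0
1 0 0 0 1
1 0 1 1 1
0 0 1 1 1
1 1 1 0 0

After press 2 at (2,1):
0 0 0 0 0
1 1 0 0 1
0 1 0 1 1
0 1 1 1 1
1 1 1 0 0

Answer: 0 0 0 0 0
1 1 0 0 1
0 1 0 1 1
0 1 1 1 1
1 1 1 0 0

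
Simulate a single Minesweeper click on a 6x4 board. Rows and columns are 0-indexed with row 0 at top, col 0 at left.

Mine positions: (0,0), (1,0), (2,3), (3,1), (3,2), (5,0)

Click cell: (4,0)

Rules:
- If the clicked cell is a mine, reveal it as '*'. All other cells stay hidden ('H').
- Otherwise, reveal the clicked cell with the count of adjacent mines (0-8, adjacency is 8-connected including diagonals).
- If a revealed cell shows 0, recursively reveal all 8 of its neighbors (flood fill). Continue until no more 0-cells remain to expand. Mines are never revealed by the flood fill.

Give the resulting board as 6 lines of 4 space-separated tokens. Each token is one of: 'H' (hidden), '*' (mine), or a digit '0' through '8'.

H H H H
H H H H
H H H H
H H H H
2 H H H
H H H H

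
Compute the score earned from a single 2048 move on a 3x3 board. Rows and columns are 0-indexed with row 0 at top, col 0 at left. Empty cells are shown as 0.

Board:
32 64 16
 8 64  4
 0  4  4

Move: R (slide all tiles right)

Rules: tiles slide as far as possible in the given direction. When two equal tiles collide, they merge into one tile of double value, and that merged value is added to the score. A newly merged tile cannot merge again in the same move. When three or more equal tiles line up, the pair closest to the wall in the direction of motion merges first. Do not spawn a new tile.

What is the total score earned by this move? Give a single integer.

Answer: 8

Derivation:
Slide right:
row 0: [32, 64, 16] -> [32, 64, 16]  score +0 (running 0)
row 1: [8, 64, 4] -> [8, 64, 4]  score +0 (running 0)
row 2: [0, 4, 4] -> [0, 0, 8]  score +8 (running 8)
Board after move:
32 64 16
 8 64  4
 0  0  8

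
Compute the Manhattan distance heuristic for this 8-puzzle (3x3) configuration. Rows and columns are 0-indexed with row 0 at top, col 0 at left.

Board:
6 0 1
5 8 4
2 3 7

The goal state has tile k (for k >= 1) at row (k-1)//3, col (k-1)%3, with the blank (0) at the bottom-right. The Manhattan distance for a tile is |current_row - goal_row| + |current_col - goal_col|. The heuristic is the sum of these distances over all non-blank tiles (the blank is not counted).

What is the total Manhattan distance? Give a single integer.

Tile 6: at (0,0), goal (1,2), distance |0-1|+|0-2| = 3
Tile 1: at (0,2), goal (0,0), distance |0-0|+|2-0| = 2
Tile 5: at (1,0), goal (1,1), distance |1-1|+|0-1| = 1
Tile 8: at (1,1), goal (2,1), distance |1-2|+|1-1| = 1
Tile 4: at (1,2), goal (1,0), distance |1-1|+|2-0| = 2
Tile 2: at (2,0), goal (0,1), distance |2-0|+|0-1| = 3
Tile 3: at (2,1), goal (0,2), distance |2-0|+|1-2| = 3
Tile 7: at (2,2), goal (2,0), distance |2-2|+|2-0| = 2
Sum: 3 + 2 + 1 + 1 + 2 + 3 + 3 + 2 = 17

Answer: 17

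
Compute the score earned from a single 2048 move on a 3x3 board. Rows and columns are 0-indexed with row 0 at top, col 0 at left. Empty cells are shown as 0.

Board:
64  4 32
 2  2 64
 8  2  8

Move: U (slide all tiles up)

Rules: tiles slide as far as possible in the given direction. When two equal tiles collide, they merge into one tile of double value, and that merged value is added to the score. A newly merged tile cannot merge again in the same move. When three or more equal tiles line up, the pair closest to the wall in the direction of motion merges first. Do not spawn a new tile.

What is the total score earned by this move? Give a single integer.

Slide up:
col 0: [64, 2, 8] -> [64, 2, 8]  score +0 (running 0)
col 1: [4, 2, 2] -> [4, 4, 0]  score +4 (running 4)
col 2: [32, 64, 8] -> [32, 64, 8]  score +0 (running 4)
Board after move:
64  4 32
 2  4 64
 8  0  8

Answer: 4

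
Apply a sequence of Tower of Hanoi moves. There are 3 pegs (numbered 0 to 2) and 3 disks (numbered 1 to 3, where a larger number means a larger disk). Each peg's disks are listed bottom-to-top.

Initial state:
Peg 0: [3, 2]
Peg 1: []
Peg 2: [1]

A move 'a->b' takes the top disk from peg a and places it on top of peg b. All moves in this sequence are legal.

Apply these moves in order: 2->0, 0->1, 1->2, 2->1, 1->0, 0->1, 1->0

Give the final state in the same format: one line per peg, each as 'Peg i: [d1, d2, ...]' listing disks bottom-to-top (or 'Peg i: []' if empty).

Answer: Peg 0: [3, 2, 1]
Peg 1: []
Peg 2: []

Derivation:
After move 1 (2->0):
Peg 0: [3, 2, 1]
Peg 1: []
Peg 2: []

After move 2 (0->1):
Peg 0: [3, 2]
Peg 1: [1]
Peg 2: []

After move 3 (1->2):
Peg 0: [3, 2]
Peg 1: []
Peg 2: [1]

After move 4 (2->1):
Peg 0: [3, 2]
Peg 1: [1]
Peg 2: []

After move 5 (1->0):
Peg 0: [3, 2, 1]
Peg 1: []
Peg 2: []

After move 6 (0->1):
Peg 0: [3, 2]
Peg 1: [1]
Peg 2: []

After move 7 (1->0):
Peg 0: [3, 2, 1]
Peg 1: []
Peg 2: []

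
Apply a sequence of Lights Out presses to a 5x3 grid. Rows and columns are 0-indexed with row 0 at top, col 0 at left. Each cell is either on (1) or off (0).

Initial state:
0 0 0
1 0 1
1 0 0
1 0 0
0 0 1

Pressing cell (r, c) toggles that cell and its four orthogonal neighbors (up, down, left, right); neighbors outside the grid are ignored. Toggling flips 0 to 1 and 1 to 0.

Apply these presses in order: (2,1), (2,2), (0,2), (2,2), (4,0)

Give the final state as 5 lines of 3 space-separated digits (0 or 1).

After press 1 at (2,1):
0 0 0
1 1 1
0 1 1
1 1 0
0 0 1

After press 2 at (2,2):
0 0 0
1 1 0
0 0 0
1 1 1
0 0 1

After press 3 at (0,2):
0 1 1
1 1 1
0 0 0
1 1 1
0 0 1

After press 4 at (2,2):
0 1 1
1 1 0
0 1 1
1 1 0
0 0 1

After press 5 at (4,0):
0 1 1
1 1 0
0 1 1
0 1 0
1 1 1

Answer: 0 1 1
1 1 0
0 1 1
0 1 0
1 1 1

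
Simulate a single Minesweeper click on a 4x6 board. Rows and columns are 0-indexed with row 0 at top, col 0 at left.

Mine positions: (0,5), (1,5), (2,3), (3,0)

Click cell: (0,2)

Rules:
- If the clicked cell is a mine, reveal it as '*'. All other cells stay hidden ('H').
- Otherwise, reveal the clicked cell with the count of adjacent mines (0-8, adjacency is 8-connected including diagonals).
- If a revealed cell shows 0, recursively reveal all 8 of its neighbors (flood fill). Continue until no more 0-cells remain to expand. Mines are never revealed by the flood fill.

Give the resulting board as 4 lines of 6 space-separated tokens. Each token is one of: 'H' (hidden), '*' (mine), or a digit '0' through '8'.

0 0 0 0 2 H
0 0 1 1 3 H
1 1 1 H H H
H H H H H H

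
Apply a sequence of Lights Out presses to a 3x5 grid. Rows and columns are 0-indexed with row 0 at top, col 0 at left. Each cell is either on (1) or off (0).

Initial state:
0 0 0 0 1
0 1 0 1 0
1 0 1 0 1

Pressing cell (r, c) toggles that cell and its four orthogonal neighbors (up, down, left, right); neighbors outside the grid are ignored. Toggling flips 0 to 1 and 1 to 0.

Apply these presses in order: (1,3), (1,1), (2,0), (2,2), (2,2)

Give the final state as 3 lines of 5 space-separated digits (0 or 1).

After press 1 at (1,3):
0 0 0 1 1
0 1 1 0 1
1 0 1 1 1

After press 2 at (1,1):
0 1 0 1 1
1 0 0 0 1
1 1 1 1 1

After press 3 at (2,0):
0 1 0 1 1
0 0 0 0 1
0 0 1 1 1

After press 4 at (2,2):
0 1 0 1 1
0 0 1 0 1
0 1 0 0 1

After press 5 at (2,2):
0 1 0 1 1
0 0 0 0 1
0 0 1 1 1

Answer: 0 1 0 1 1
0 0 0 0 1
0 0 1 1 1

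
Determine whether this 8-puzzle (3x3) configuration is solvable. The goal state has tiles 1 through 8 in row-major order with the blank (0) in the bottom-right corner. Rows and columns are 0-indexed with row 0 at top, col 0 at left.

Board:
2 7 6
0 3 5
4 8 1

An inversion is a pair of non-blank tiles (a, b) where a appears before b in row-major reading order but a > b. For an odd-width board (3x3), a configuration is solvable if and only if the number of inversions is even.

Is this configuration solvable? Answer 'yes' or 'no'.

Inversions (pairs i<j in row-major order where tile[i] > tile[j] > 0): 15
15 is odd, so the puzzle is not solvable.

Answer: no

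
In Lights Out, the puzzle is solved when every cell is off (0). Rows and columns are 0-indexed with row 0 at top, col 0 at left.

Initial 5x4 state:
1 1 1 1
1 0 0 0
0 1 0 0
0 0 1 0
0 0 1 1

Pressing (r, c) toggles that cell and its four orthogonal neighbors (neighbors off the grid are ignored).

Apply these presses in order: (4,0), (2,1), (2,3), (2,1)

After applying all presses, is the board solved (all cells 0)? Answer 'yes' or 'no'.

Answer: no

Derivation:
After press 1 at (4,0):
1 1 1 1
1 0 0 0
0 1 0 0
1 0 1 0
1 1 1 1

After press 2 at (2,1):
1 1 1 1
1 1 0 0
1 0 1 0
1 1 1 0
1 1 1 1

After press 3 at (2,3):
1 1 1 1
1 1 0 1
1 0 0 1
1 1 1 1
1 1 1 1

After press 4 at (2,1):
1 1 1 1
1 0 0 1
0 1 1 1
1 0 1 1
1 1 1 1

Lights still on: 16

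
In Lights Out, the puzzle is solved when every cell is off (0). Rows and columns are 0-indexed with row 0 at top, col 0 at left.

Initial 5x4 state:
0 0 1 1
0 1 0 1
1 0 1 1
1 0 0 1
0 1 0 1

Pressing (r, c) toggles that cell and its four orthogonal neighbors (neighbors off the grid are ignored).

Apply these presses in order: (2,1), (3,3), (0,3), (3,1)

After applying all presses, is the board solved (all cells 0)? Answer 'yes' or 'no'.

Answer: yes

Derivation:
After press 1 at (2,1):
0 0 1 1
0 0 0 1
0 1 0 1
1 1 0 1
0 1 0 1

After press 2 at (3,3):
0 0 1 1
0 0 0 1
0 1 0 0
1 1 1 0
0 1 0 0

After press 3 at (0,3):
0 0 0 0
0 0 0 0
0 1 0 0
1 1 1 0
0 1 0 0

After press 4 at (3,1):
0 0 0 0
0 0 0 0
0 0 0 0
0 0 0 0
0 0 0 0

Lights still on: 0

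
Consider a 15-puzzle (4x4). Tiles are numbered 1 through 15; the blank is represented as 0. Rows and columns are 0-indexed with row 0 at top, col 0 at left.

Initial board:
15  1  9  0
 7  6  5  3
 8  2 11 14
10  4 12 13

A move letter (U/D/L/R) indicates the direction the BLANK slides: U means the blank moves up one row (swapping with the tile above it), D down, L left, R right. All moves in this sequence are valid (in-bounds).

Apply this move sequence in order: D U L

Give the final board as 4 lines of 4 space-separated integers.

Answer: 15  1  0  9
 7  6  5  3
 8  2 11 14
10  4 12 13

Derivation:
After move 1 (D):
15  1  9  3
 7  6  5  0
 8  2 11 14
10  4 12 13

After move 2 (U):
15  1  9  0
 7  6  5  3
 8  2 11 14
10  4 12 13

After move 3 (L):
15  1  0  9
 7  6  5  3
 8  2 11 14
10  4 12 13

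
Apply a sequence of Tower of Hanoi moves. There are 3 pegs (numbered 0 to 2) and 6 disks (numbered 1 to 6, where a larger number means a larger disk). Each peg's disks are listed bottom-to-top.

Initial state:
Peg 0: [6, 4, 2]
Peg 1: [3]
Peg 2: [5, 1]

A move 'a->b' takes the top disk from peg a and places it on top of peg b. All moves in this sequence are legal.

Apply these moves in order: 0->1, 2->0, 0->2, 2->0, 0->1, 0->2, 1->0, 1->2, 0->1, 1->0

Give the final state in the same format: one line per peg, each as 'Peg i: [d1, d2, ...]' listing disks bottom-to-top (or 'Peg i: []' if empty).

Answer: Peg 0: [6, 1]
Peg 1: [3]
Peg 2: [5, 4, 2]

Derivation:
After move 1 (0->1):
Peg 0: [6, 4]
Peg 1: [3, 2]
Peg 2: [5, 1]

After move 2 (2->0):
Peg 0: [6, 4, 1]
Peg 1: [3, 2]
Peg 2: [5]

After move 3 (0->2):
Peg 0: [6, 4]
Peg 1: [3, 2]
Peg 2: [5, 1]

After move 4 (2->0):
Peg 0: [6, 4, 1]
Peg 1: [3, 2]
Peg 2: [5]

After move 5 (0->1):
Peg 0: [6, 4]
Peg 1: [3, 2, 1]
Peg 2: [5]

After move 6 (0->2):
Peg 0: [6]
Peg 1: [3, 2, 1]
Peg 2: [5, 4]

After move 7 (1->0):
Peg 0: [6, 1]
Peg 1: [3, 2]
Peg 2: [5, 4]

After move 8 (1->2):
Peg 0: [6, 1]
Peg 1: [3]
Peg 2: [5, 4, 2]

After move 9 (0->1):
Peg 0: [6]
Peg 1: [3, 1]
Peg 2: [5, 4, 2]

After move 10 (1->0):
Peg 0: [6, 1]
Peg 1: [3]
Peg 2: [5, 4, 2]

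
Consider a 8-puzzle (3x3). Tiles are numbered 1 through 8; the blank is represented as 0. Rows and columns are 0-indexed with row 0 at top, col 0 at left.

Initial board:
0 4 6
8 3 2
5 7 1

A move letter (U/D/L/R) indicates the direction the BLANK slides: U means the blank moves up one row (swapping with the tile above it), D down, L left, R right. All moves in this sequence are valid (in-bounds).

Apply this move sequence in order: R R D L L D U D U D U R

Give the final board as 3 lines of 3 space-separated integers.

After move 1 (R):
4 0 6
8 3 2
5 7 1

After move 2 (R):
4 6 0
8 3 2
5 7 1

After move 3 (D):
4 6 2
8 3 0
5 7 1

After move 4 (L):
4 6 2
8 0 3
5 7 1

After move 5 (L):
4 6 2
0 8 3
5 7 1

After move 6 (D):
4 6 2
5 8 3
0 7 1

After move 7 (U):
4 6 2
0 8 3
5 7 1

After move 8 (D):
4 6 2
5 8 3
0 7 1

After move 9 (U):
4 6 2
0 8 3
5 7 1

After move 10 (D):
4 6 2
5 8 3
0 7 1

After move 11 (U):
4 6 2
0 8 3
5 7 1

After move 12 (R):
4 6 2
8 0 3
5 7 1

Answer: 4 6 2
8 0 3
5 7 1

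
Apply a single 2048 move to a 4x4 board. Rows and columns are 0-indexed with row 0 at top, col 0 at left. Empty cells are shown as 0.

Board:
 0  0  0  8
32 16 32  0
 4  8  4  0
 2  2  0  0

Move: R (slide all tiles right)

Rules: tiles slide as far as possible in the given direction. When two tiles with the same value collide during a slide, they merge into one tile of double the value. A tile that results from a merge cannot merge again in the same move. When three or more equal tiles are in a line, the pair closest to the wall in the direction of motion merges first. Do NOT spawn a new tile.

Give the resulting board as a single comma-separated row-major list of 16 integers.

Answer: 0, 0, 0, 8, 0, 32, 16, 32, 0, 4, 8, 4, 0, 0, 0, 4

Derivation:
Slide right:
row 0: [0, 0, 0, 8] -> [0, 0, 0, 8]
row 1: [32, 16, 32, 0] -> [0, 32, 16, 32]
row 2: [4, 8, 4, 0] -> [0, 4, 8, 4]
row 3: [2, 2, 0, 0] -> [0, 0, 0, 4]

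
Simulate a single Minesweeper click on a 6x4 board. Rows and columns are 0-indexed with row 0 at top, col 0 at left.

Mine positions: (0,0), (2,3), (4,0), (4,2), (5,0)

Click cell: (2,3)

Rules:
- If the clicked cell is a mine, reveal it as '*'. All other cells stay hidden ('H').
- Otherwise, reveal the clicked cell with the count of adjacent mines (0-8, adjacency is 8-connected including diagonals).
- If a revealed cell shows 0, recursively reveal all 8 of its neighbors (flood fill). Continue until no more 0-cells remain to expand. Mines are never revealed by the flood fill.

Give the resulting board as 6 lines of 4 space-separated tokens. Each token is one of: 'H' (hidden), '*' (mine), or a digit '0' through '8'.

H H H H
H H H H
H H H *
H H H H
H H H H
H H H H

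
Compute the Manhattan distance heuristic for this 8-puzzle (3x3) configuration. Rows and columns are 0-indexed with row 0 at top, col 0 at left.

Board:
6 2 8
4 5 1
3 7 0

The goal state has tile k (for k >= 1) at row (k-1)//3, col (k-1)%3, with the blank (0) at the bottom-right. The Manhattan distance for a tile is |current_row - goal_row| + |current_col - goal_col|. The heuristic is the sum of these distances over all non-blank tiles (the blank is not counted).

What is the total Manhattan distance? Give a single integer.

Answer: 14

Derivation:
Tile 6: (0,0)->(1,2) = 3
Tile 2: (0,1)->(0,1) = 0
Tile 8: (0,2)->(2,1) = 3
Tile 4: (1,0)->(1,0) = 0
Tile 5: (1,1)->(1,1) = 0
Tile 1: (1,2)->(0,0) = 3
Tile 3: (2,0)->(0,2) = 4
Tile 7: (2,1)->(2,0) = 1
Sum: 3 + 0 + 3 + 0 + 0 + 3 + 4 + 1 = 14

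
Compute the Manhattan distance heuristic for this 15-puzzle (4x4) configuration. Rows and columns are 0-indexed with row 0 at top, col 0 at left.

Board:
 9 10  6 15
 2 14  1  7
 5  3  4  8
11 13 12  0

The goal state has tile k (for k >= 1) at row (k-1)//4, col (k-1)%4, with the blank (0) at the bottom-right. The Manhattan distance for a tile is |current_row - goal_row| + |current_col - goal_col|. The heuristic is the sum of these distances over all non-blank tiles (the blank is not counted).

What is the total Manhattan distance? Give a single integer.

Answer: 32

Derivation:
Tile 9: at (0,0), goal (2,0), distance |0-2|+|0-0| = 2
Tile 10: at (0,1), goal (2,1), distance |0-2|+|1-1| = 2
Tile 6: at (0,2), goal (1,1), distance |0-1|+|2-1| = 2
Tile 15: at (0,3), goal (3,2), distance |0-3|+|3-2| = 4
Tile 2: at (1,0), goal (0,1), distance |1-0|+|0-1| = 2
Tile 14: at (1,1), goal (3,1), distance |1-3|+|1-1| = 2
Tile 1: at (1,2), goal (0,0), distance |1-0|+|2-0| = 3
Tile 7: at (1,3), goal (1,2), distance |1-1|+|3-2| = 1
Tile 5: at (2,0), goal (1,0), distance |2-1|+|0-0| = 1
Tile 3: at (2,1), goal (0,2), distance |2-0|+|1-2| = 3
Tile 4: at (2,2), goal (0,3), distance |2-0|+|2-3| = 3
Tile 8: at (2,3), goal (1,3), distance |2-1|+|3-3| = 1
Tile 11: at (3,0), goal (2,2), distance |3-2|+|0-2| = 3
Tile 13: at (3,1), goal (3,0), distance |3-3|+|1-0| = 1
Tile 12: at (3,2), goal (2,3), distance |3-2|+|2-3| = 2
Sum: 2 + 2 + 2 + 4 + 2 + 2 + 3 + 1 + 1 + 3 + 3 + 1 + 3 + 1 + 2 = 32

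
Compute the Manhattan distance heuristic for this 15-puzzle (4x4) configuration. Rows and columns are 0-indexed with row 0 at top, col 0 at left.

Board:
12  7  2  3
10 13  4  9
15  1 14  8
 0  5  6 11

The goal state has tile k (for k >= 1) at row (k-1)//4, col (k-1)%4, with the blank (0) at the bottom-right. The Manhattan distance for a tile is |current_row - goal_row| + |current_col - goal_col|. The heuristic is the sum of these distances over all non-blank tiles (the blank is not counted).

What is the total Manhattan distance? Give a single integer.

Answer: 37

Derivation:
Tile 12: (0,0)->(2,3) = 5
Tile 7: (0,1)->(1,2) = 2
Tile 2: (0,2)->(0,1) = 1
Tile 3: (0,3)->(0,2) = 1
Tile 10: (1,0)->(2,1) = 2
Tile 13: (1,1)->(3,0) = 3
Tile 4: (1,2)->(0,3) = 2
Tile 9: (1,3)->(2,0) = 4
Tile 15: (2,0)->(3,2) = 3
Tile 1: (2,1)->(0,0) = 3
Tile 14: (2,2)->(3,1) = 2
Tile 8: (2,3)->(1,3) = 1
Tile 5: (3,1)->(1,0) = 3
Tile 6: (3,2)->(1,1) = 3
Tile 11: (3,3)->(2,2) = 2
Sum: 5 + 2 + 1 + 1 + 2 + 3 + 2 + 4 + 3 + 3 + 2 + 1 + 3 + 3 + 2 = 37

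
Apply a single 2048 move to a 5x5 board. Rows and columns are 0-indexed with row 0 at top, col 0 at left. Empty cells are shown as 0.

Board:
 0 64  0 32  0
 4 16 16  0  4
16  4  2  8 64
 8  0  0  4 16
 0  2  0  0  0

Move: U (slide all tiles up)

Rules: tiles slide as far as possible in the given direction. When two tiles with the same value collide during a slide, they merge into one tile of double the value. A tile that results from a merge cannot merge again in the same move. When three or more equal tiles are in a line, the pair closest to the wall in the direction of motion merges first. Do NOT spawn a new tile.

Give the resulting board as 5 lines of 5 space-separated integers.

Slide up:
col 0: [0, 4, 16, 8, 0] -> [4, 16, 8, 0, 0]
col 1: [64, 16, 4, 0, 2] -> [64, 16, 4, 2, 0]
col 2: [0, 16, 2, 0, 0] -> [16, 2, 0, 0, 0]
col 3: [32, 0, 8, 4, 0] -> [32, 8, 4, 0, 0]
col 4: [0, 4, 64, 16, 0] -> [4, 64, 16, 0, 0]

Answer:  4 64 16 32  4
16 16  2  8 64
 8  4  0  4 16
 0  2  0  0  0
 0  0  0  0  0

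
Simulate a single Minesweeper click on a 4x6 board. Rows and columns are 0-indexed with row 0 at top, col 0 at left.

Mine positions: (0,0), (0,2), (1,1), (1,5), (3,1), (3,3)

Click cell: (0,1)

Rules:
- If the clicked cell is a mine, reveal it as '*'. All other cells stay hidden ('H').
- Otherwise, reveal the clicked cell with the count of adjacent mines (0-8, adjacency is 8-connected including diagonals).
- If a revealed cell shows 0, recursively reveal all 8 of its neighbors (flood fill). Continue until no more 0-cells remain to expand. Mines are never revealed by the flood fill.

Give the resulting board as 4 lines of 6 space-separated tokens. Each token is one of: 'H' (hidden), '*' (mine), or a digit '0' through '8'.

H 3 H H H H
H H H H H H
H H H H H H
H H H H H H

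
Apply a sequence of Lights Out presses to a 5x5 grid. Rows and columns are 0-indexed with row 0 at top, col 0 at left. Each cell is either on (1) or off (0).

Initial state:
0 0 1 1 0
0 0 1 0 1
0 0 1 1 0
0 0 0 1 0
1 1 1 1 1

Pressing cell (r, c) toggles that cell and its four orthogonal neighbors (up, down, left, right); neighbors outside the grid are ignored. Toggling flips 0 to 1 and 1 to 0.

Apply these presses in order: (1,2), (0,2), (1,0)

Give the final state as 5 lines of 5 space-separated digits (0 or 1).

After press 1 at (1,2):
0 0 0 1 0
0 1 0 1 1
0 0 0 1 0
0 0 0 1 0
1 1 1 1 1

After press 2 at (0,2):
0 1 1 0 0
0 1 1 1 1
0 0 0 1 0
0 0 0 1 0
1 1 1 1 1

After press 3 at (1,0):
1 1 1 0 0
1 0 1 1 1
1 0 0 1 0
0 0 0 1 0
1 1 1 1 1

Answer: 1 1 1 0 0
1 0 1 1 1
1 0 0 1 0
0 0 0 1 0
1 1 1 1 1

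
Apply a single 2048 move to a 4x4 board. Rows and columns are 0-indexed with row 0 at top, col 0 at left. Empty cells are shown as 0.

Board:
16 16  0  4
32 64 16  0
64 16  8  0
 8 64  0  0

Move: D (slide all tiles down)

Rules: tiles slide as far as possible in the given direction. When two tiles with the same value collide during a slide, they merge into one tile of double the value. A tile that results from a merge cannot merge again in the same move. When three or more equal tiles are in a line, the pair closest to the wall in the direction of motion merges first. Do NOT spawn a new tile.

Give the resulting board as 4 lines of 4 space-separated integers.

Slide down:
col 0: [16, 32, 64, 8] -> [16, 32, 64, 8]
col 1: [16, 64, 16, 64] -> [16, 64, 16, 64]
col 2: [0, 16, 8, 0] -> [0, 0, 16, 8]
col 3: [4, 0, 0, 0] -> [0, 0, 0, 4]

Answer: 16 16  0  0
32 64  0  0
64 16 16  0
 8 64  8  4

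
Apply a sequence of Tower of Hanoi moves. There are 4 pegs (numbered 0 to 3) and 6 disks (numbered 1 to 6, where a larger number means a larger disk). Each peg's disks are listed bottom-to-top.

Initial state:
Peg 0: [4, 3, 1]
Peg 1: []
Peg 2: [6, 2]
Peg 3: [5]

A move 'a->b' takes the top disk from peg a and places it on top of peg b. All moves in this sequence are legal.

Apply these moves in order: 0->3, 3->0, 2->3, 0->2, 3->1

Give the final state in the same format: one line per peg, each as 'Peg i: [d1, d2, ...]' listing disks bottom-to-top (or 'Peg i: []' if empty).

After move 1 (0->3):
Peg 0: [4, 3]
Peg 1: []
Peg 2: [6, 2]
Peg 3: [5, 1]

After move 2 (3->0):
Peg 0: [4, 3, 1]
Peg 1: []
Peg 2: [6, 2]
Peg 3: [5]

After move 3 (2->3):
Peg 0: [4, 3, 1]
Peg 1: []
Peg 2: [6]
Peg 3: [5, 2]

After move 4 (0->2):
Peg 0: [4, 3]
Peg 1: []
Peg 2: [6, 1]
Peg 3: [5, 2]

After move 5 (3->1):
Peg 0: [4, 3]
Peg 1: [2]
Peg 2: [6, 1]
Peg 3: [5]

Answer: Peg 0: [4, 3]
Peg 1: [2]
Peg 2: [6, 1]
Peg 3: [5]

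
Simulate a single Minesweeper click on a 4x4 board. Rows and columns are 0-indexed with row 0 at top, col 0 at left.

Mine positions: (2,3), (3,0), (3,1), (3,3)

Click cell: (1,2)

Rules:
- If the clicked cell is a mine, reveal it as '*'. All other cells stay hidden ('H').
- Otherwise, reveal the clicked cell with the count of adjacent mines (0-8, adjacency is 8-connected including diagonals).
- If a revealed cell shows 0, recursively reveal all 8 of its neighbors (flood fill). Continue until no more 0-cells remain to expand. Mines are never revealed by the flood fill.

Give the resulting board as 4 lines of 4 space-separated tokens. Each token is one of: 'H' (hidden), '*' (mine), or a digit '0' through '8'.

H H H H
H H 1 H
H H H H
H H H H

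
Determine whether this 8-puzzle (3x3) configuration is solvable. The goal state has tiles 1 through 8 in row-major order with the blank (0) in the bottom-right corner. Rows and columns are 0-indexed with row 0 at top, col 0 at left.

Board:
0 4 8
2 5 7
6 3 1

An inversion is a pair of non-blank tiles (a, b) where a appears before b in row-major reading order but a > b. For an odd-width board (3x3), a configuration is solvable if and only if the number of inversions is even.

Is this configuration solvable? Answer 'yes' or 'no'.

Answer: yes

Derivation:
Inversions (pairs i<j in row-major order where tile[i] > tile[j] > 0): 18
18 is even, so the puzzle is solvable.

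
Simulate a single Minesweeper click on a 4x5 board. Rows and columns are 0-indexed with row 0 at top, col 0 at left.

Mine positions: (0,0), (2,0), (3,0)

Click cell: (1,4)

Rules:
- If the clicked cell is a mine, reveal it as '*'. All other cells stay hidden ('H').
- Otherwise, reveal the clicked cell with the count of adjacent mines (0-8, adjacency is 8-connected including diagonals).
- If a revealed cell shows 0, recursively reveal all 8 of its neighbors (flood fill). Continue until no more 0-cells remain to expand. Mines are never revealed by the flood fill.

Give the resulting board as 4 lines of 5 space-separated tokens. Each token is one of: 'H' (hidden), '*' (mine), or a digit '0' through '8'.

H 1 0 0 0
H 2 0 0 0
H 2 0 0 0
H 2 0 0 0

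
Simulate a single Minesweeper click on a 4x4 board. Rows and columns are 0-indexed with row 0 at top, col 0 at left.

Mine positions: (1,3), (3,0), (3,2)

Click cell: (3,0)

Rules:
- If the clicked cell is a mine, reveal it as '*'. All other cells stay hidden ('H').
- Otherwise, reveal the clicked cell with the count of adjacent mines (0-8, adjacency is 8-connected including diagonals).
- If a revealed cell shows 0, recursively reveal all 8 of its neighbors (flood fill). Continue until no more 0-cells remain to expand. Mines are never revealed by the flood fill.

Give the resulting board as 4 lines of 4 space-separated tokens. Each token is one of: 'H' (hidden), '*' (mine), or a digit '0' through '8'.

H H H H
H H H H
H H H H
* H H H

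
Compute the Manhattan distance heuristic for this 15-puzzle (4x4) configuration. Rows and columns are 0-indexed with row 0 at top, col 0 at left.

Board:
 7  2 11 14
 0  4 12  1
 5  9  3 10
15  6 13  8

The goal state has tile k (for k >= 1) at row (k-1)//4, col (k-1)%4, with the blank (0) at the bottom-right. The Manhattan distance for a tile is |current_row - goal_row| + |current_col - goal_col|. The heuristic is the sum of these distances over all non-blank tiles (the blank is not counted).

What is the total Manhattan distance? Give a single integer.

Tile 7: at (0,0), goal (1,2), distance |0-1|+|0-2| = 3
Tile 2: at (0,1), goal (0,1), distance |0-0|+|1-1| = 0
Tile 11: at (0,2), goal (2,2), distance |0-2|+|2-2| = 2
Tile 14: at (0,3), goal (3,1), distance |0-3|+|3-1| = 5
Tile 4: at (1,1), goal (0,3), distance |1-0|+|1-3| = 3
Tile 12: at (1,2), goal (2,3), distance |1-2|+|2-3| = 2
Tile 1: at (1,3), goal (0,0), distance |1-0|+|3-0| = 4
Tile 5: at (2,0), goal (1,0), distance |2-1|+|0-0| = 1
Tile 9: at (2,1), goal (2,0), distance |2-2|+|1-0| = 1
Tile 3: at (2,2), goal (0,2), distance |2-0|+|2-2| = 2
Tile 10: at (2,3), goal (2,1), distance |2-2|+|3-1| = 2
Tile 15: at (3,0), goal (3,2), distance |3-3|+|0-2| = 2
Tile 6: at (3,1), goal (1,1), distance |3-1|+|1-1| = 2
Tile 13: at (3,2), goal (3,0), distance |3-3|+|2-0| = 2
Tile 8: at (3,3), goal (1,3), distance |3-1|+|3-3| = 2
Sum: 3 + 0 + 2 + 5 + 3 + 2 + 4 + 1 + 1 + 2 + 2 + 2 + 2 + 2 + 2 = 33

Answer: 33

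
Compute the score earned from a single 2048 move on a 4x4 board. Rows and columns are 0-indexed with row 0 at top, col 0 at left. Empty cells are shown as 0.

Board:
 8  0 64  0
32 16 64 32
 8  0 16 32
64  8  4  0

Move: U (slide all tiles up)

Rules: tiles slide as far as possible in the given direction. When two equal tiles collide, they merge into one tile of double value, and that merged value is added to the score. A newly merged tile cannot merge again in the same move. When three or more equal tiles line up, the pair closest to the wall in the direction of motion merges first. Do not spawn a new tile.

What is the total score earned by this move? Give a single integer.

Slide up:
col 0: [8, 32, 8, 64] -> [8, 32, 8, 64]  score +0 (running 0)
col 1: [0, 16, 0, 8] -> [16, 8, 0, 0]  score +0 (running 0)
col 2: [64, 64, 16, 4] -> [128, 16, 4, 0]  score +128 (running 128)
col 3: [0, 32, 32, 0] -> [64, 0, 0, 0]  score +64 (running 192)
Board after move:
  8  16 128  64
 32   8  16   0
  8   0   4   0
 64   0   0   0

Answer: 192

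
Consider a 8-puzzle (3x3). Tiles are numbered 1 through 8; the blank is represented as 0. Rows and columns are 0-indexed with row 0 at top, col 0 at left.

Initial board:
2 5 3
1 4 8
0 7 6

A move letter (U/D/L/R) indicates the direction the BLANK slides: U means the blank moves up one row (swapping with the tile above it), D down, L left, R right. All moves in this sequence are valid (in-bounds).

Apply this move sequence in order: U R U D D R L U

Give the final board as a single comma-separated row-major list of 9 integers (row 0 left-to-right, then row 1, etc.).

Answer: 2, 5, 3, 4, 0, 8, 1, 7, 6

Derivation:
After move 1 (U):
2 5 3
0 4 8
1 7 6

After move 2 (R):
2 5 3
4 0 8
1 7 6

After move 3 (U):
2 0 3
4 5 8
1 7 6

After move 4 (D):
2 5 3
4 0 8
1 7 6

After move 5 (D):
2 5 3
4 7 8
1 0 6

After move 6 (R):
2 5 3
4 7 8
1 6 0

After move 7 (L):
2 5 3
4 7 8
1 0 6

After move 8 (U):
2 5 3
4 0 8
1 7 6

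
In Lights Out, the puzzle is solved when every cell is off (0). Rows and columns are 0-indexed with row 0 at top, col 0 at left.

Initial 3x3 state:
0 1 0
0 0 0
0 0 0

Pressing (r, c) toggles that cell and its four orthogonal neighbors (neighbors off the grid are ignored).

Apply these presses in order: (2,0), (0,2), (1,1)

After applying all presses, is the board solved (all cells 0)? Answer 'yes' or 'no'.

After press 1 at (2,0):
0 1 0
1 0 0
1 1 0

After press 2 at (0,2):
0 0 1
1 0 1
1 1 0

After press 3 at (1,1):
0 1 1
0 1 0
1 0 0

Lights still on: 4

Answer: no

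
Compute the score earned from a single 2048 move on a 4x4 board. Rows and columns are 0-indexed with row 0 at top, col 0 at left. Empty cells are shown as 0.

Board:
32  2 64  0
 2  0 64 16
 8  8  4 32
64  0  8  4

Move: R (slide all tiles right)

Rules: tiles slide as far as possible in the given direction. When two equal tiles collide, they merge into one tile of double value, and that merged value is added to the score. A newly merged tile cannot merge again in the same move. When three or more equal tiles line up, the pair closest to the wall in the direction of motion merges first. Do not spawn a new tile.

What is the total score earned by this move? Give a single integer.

Slide right:
row 0: [32, 2, 64, 0] -> [0, 32, 2, 64]  score +0 (running 0)
row 1: [2, 0, 64, 16] -> [0, 2, 64, 16]  score +0 (running 0)
row 2: [8, 8, 4, 32] -> [0, 16, 4, 32]  score +16 (running 16)
row 3: [64, 0, 8, 4] -> [0, 64, 8, 4]  score +0 (running 16)
Board after move:
 0 32  2 64
 0  2 64 16
 0 16  4 32
 0 64  8  4

Answer: 16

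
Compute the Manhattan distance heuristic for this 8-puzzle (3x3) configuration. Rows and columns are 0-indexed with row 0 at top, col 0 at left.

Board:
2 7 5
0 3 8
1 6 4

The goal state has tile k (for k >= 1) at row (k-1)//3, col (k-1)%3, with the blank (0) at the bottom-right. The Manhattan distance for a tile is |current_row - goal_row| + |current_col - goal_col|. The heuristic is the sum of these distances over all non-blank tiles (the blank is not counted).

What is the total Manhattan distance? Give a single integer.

Answer: 17

Derivation:
Tile 2: at (0,0), goal (0,1), distance |0-0|+|0-1| = 1
Tile 7: at (0,1), goal (2,0), distance |0-2|+|1-0| = 3
Tile 5: at (0,2), goal (1,1), distance |0-1|+|2-1| = 2
Tile 3: at (1,1), goal (0,2), distance |1-0|+|1-2| = 2
Tile 8: at (1,2), goal (2,1), distance |1-2|+|2-1| = 2
Tile 1: at (2,0), goal (0,0), distance |2-0|+|0-0| = 2
Tile 6: at (2,1), goal (1,2), distance |2-1|+|1-2| = 2
Tile 4: at (2,2), goal (1,0), distance |2-1|+|2-0| = 3
Sum: 1 + 3 + 2 + 2 + 2 + 2 + 2 + 3 = 17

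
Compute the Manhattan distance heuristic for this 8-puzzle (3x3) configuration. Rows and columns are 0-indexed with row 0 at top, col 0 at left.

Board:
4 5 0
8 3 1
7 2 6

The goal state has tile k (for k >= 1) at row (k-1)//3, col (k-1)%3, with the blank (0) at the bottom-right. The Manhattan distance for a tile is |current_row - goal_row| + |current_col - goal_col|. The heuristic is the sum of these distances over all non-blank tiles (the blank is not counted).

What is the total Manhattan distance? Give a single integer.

Answer: 12

Derivation:
Tile 4: (0,0)->(1,0) = 1
Tile 5: (0,1)->(1,1) = 1
Tile 8: (1,0)->(2,1) = 2
Tile 3: (1,1)->(0,2) = 2
Tile 1: (1,2)->(0,0) = 3
Tile 7: (2,0)->(2,0) = 0
Tile 2: (2,1)->(0,1) = 2
Tile 6: (2,2)->(1,2) = 1
Sum: 1 + 1 + 2 + 2 + 3 + 0 + 2 + 1 = 12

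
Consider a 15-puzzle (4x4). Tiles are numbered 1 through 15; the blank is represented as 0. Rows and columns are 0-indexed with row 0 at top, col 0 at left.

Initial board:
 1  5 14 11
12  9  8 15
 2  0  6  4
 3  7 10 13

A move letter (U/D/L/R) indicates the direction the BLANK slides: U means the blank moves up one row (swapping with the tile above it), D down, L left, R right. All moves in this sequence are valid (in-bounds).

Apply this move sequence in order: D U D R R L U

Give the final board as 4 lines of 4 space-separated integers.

Answer:  1  5 14 11
12  9  8 15
 2  7  0  4
 3 10  6 13

Derivation:
After move 1 (D):
 1  5 14 11
12  9  8 15
 2  7  6  4
 3  0 10 13

After move 2 (U):
 1  5 14 11
12  9  8 15
 2  0  6  4
 3  7 10 13

After move 3 (D):
 1  5 14 11
12  9  8 15
 2  7  6  4
 3  0 10 13

After move 4 (R):
 1  5 14 11
12  9  8 15
 2  7  6  4
 3 10  0 13

After move 5 (R):
 1  5 14 11
12  9  8 15
 2  7  6  4
 3 10 13  0

After move 6 (L):
 1  5 14 11
12  9  8 15
 2  7  6  4
 3 10  0 13

After move 7 (U):
 1  5 14 11
12  9  8 15
 2  7  0  4
 3 10  6 13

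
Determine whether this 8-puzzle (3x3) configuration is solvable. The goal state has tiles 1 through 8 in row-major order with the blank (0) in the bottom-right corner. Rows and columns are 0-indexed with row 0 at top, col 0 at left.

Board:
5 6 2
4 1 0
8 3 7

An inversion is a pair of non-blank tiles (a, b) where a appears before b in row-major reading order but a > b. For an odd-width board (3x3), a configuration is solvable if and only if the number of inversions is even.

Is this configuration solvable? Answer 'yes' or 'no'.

Inversions (pairs i<j in row-major order where tile[i] > tile[j] > 0): 13
13 is odd, so the puzzle is not solvable.

Answer: no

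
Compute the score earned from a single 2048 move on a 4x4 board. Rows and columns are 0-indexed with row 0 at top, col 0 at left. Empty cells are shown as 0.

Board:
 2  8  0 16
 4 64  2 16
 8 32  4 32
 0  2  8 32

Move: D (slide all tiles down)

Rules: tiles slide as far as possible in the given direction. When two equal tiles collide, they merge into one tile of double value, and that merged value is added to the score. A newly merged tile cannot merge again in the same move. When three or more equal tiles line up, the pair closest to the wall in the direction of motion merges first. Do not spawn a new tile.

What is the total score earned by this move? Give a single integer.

Slide down:
col 0: [2, 4, 8, 0] -> [0, 2, 4, 8]  score +0 (running 0)
col 1: [8, 64, 32, 2] -> [8, 64, 32, 2]  score +0 (running 0)
col 2: [0, 2, 4, 8] -> [0, 2, 4, 8]  score +0 (running 0)
col 3: [16, 16, 32, 32] -> [0, 0, 32, 64]  score +96 (running 96)
Board after move:
 0  8  0  0
 2 64  2  0
 4 32  4 32
 8  2  8 64

Answer: 96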